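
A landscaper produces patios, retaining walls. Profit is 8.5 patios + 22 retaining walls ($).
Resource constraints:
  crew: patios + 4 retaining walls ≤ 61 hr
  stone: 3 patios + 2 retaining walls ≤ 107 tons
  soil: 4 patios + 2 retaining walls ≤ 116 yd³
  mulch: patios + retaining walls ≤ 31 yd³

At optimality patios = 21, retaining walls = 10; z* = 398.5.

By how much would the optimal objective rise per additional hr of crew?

Binding: crew and mulch. Non-binding: stone (24 unused), soil (12 unused).
Slack constraints have shadow price 0 (complementary slackness).
From A_Bᵀ y = c: 1·y_crew + 1·y_mulch = 8.5; 4·y_crew + 1·y_mulch = 22.
→ y_crew = 4.5 and y_mulch = 4.
Shadow price of crew = 4.5.

4.5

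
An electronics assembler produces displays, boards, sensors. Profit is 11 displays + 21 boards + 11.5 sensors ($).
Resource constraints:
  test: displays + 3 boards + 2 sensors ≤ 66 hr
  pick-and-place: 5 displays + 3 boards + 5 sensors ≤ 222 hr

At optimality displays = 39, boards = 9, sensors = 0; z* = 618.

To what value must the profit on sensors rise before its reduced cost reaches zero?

At the optimum: test uses 66 of 66 (binding); pick-and-place uses 222 of 222 (binding).
The binding rows give the dual system: 1·y_test + 5·y_pick-and-place = 11 and 3·y_test + 3·y_pick-and-place = 21.
Solving: y_test = 6, y_pick-and-place = 1.
sensors enters the basis when its profit ≥ yᵀa₃ = 6·2 + 1·5 = 17.

17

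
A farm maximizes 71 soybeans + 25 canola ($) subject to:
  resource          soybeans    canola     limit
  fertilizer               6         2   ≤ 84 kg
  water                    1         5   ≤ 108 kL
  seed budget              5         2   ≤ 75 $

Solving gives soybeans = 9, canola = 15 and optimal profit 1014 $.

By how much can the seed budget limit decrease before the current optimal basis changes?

5

Binding constraints: fertilizer, seed budget. The basis is B = [[6,2],[5,2]] with det 2.
Per unit decrease in seed budget, x* moves by d = (1, -3).
The basis stays optimal until canola reaches 0; allowable decrease = 5 $.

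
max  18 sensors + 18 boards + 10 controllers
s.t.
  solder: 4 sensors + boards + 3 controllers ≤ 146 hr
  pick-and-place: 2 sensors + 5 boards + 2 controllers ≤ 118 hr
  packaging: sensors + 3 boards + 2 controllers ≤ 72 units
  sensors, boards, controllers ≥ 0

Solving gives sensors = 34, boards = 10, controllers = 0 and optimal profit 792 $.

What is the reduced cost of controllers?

Check each constraint at x*: solder 146/146 (tight); pick-and-place 118/118 (tight); packaging 64/72 (slack 8).
Slack constraints have shadow price 0 (complementary slackness).
The binding rows give the dual system: 4·y_solder + 2·y_pick-and-place = 18 and 1·y_solder + 5·y_pick-and-place = 18.
This yields shadow prices y_solder = 3, y_pick-and-place = 3.
Reduced cost of controllers: c₃ − yᵀa₃ = 10 − (3·3 + 3·2) = 10 − 15 = -5.

-5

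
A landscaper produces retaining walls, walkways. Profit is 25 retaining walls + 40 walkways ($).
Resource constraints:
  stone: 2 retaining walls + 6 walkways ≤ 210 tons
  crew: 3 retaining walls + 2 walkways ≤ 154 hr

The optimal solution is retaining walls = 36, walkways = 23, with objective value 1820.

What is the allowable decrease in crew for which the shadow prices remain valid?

Binding constraints: stone, crew. The basis is B = [[2,6],[3,2]] with det -14.
Per unit decrease in crew, x* moves by d = (-0.4286, 0.1429).
The basis stays optimal until retaining walls reaches 0; allowable decrease = 84 hr.

84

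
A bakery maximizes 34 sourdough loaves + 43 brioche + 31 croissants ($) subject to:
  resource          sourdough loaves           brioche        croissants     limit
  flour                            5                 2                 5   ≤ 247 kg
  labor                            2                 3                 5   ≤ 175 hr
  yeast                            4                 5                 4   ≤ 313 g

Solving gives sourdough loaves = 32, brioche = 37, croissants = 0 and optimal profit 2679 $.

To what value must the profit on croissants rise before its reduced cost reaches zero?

37

At the optimum: flour uses 234 of 247 (slack = 13); labor uses 175 of 175 (binding); yeast uses 313 of 313 (binding).
By complementary slackness, y = 0 for the non-binding constraint.
From A_Bᵀ y = c: 2·y_labor + 4·y_yeast = 34; 3·y_labor + 5·y_yeast = 43.
This yields shadow prices y_labor = 1, y_yeast = 8.
croissants enters the basis when its profit ≥ yᵀa₃ = 1·5 + 8·4 = 37.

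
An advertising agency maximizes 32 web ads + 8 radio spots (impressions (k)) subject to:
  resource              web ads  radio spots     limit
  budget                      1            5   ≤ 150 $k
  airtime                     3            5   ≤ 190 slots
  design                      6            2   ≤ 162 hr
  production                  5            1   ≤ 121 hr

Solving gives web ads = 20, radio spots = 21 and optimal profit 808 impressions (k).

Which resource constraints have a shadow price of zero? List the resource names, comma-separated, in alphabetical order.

airtime, budget

budget: 125/150 (slack 25)
airtime: 165/190 (slack 25)
design: 162/162 (binding)
production: 121/121 (binding)
By complementary slackness, a constraint with positive slack has shadow price 0 → airtime, budget.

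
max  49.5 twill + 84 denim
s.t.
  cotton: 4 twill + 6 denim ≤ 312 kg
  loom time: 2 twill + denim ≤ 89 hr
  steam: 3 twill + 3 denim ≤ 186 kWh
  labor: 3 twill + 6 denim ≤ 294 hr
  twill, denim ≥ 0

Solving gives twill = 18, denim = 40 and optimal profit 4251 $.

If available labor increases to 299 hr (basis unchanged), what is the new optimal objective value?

At the optimum: cotton uses 312 of 312 (binding); loom time uses 76 of 89 (slack = 13); steam uses 174 of 186 (slack = 12); labor uses 294 of 294 (binding).
Since loom time, steam are not tight, their duals are 0.
The binding rows give the dual system: 4·y_cotton + 3·y_labor = 49.5 and 6·y_cotton + 6·y_labor = 84.
This yields shadow prices y_cotton = 7.5, y_labor = 6.5.
Δz = y_labor·Δb = 6.5 × (5) = 32.5, so new z* = 4251 + 32.5 = 4283.5.

4283.5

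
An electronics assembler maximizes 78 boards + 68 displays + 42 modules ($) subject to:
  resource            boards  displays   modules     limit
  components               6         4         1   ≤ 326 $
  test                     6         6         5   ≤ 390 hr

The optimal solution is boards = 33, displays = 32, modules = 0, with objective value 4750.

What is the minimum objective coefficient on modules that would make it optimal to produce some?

At the optimum: components uses 326 of 326 (binding); test uses 390 of 390 (binding).
Dual feasibility on the basic columns requires 6·y_components + 6·y_test = 78, 4·y_components + 6·y_test = 68.
Solving: y_components = 5, y_test = 8.
modules enters the basis when its profit ≥ yᵀa₃ = 5·1 + 8·5 = 45.

45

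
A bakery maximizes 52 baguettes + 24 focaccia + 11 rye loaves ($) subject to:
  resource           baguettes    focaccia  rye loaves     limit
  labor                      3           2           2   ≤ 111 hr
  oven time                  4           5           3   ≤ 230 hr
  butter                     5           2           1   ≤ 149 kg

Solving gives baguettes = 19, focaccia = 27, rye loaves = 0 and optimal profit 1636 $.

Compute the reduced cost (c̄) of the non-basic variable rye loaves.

Binding: labor and butter. Non-binding: oven time (19 unused).
Since oven time is not tight, its dual is 0.
The binding rows give the dual system: 3·y_labor + 5·y_butter = 52 and 2·y_labor + 2·y_butter = 24.
→ y_labor = 4 and y_butter = 8.
Reduced cost of rye loaves: c₃ − yᵀa₃ = 11 − (4·2 + 8·1) = 11 − 16 = -5.

-5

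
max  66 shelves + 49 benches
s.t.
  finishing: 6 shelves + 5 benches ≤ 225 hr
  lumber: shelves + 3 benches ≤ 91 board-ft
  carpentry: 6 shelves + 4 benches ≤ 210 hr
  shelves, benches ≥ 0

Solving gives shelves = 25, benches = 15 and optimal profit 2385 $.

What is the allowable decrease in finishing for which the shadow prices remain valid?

15

Binding constraints: finishing, carpentry. The basis is B = [[6,5],[6,4]] with det -6.
Per unit decrease in finishing, x* moves by d = (0.6667, -1).
The basis stays optimal until benches reaches 0; allowable decrease = 15 hr.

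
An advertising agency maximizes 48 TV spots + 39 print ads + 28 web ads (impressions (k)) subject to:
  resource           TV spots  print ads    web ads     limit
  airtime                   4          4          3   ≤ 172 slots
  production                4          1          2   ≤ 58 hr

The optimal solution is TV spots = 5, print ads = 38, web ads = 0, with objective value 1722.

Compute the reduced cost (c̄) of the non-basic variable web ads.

-5

At the optimum: airtime uses 172 of 172 (binding); production uses 58 of 58 (binding).
From A_Bᵀ y = c: 4·y_airtime + 4·y_production = 48; 4·y_airtime + 1·y_production = 39.
Solving: y_airtime = 9, y_production = 3.
Reduced cost of web ads: c₃ − yᵀa₃ = 28 − (9·3 + 3·2) = 28 − 33 = -5.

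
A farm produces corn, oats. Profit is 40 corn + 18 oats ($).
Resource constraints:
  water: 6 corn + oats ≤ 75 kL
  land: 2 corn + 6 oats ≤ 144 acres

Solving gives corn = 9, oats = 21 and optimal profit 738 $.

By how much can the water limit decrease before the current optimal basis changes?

Binding constraints: water, land. The basis is B = [[6,1],[2,6]] with det 34.
Per unit decrease in water, x* moves by d = (-0.1765, 0.0588).
The basis stays optimal until corn reaches 0; allowable decrease = 51 kL.

51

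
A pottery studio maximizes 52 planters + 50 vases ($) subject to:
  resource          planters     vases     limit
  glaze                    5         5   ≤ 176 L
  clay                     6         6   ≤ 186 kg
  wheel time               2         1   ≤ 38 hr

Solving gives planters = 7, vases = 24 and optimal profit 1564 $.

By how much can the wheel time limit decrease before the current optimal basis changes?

Binding constraints: clay, wheel time. The basis is B = [[6,6],[2,1]] with det -6.
Per unit decrease in wheel time, x* moves by d = (-1, 1).
The basis stays optimal until planters reaches 0; allowable decrease = 7 hr.

7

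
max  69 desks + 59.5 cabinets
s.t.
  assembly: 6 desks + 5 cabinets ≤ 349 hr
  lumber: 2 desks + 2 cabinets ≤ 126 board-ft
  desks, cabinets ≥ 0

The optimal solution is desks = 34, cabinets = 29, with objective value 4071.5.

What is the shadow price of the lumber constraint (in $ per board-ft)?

6

At the optimum: assembly uses 349 of 349 (binding); lumber uses 126 of 126 (binding).
The binding rows give the dual system: 6·y_assembly + 2·y_lumber = 69 and 5·y_assembly + 2·y_lumber = 59.5.
This yields shadow prices y_assembly = 9.5, y_lumber = 6.
Shadow price of lumber = 6.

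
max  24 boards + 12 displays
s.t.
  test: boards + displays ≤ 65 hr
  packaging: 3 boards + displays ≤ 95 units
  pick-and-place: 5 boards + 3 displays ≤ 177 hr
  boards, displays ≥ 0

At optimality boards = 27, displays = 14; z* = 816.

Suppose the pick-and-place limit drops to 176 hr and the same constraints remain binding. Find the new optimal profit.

At the optimum: test uses 41 of 65 (slack = 24); packaging uses 95 of 95 (binding); pick-and-place uses 177 of 177 (binding).
By complementary slackness, y = 0 for the non-binding constraint.
From A_Bᵀ y = c: 3·y_packaging + 5·y_pick-and-place = 24; 1·y_packaging + 3·y_pick-and-place = 12.
This yields shadow prices y_packaging = 3, y_pick-and-place = 3.
Δz = y_pick-and-place·Δb = 3 × (-1) = -3, so new z* = 816 − 3 = 813.

813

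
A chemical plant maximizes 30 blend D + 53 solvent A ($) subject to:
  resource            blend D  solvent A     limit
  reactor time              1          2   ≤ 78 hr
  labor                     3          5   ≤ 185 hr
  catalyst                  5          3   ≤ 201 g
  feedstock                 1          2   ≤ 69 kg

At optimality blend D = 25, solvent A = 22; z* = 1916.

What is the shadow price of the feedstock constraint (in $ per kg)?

9

At the optimum: reactor time uses 69 of 78 (slack = 9); labor uses 185 of 185 (binding); catalyst uses 191 of 201 (slack = 10); feedstock uses 69 of 69 (binding).
By complementary slackness, y = 0 for the non-binding constraints.
From A_Bᵀ y = c: 3·y_labor + 1·y_feedstock = 30; 5·y_labor + 2·y_feedstock = 53.
This yields shadow prices y_labor = 7, y_feedstock = 9.
Shadow price of feedstock = 9.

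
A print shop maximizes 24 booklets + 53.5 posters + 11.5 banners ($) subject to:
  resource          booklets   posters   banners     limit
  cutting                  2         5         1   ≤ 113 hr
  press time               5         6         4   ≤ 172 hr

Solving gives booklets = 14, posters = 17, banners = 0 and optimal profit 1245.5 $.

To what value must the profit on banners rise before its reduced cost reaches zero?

13.5

Check each constraint at x*: cutting 113/113 (tight); press time 172/172 (tight).
The binding rows give the dual system: 2·y_cutting + 5·y_press time = 24 and 5·y_cutting + 6·y_press time = 53.5.
→ y_cutting = 9.5 and y_press time = 1.
banners enters the basis when its profit ≥ yᵀa₃ = 9.5·1 + 1·4 = 13.5.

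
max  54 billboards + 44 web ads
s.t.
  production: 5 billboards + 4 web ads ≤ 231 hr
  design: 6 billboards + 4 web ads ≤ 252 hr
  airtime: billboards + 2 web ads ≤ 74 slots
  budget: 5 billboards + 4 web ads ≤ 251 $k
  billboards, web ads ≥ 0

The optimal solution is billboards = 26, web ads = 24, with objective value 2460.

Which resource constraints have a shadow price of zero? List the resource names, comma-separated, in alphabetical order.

budget, production

production: 226/231 (slack 5)
design: 252/252 (binding)
airtime: 74/74 (binding)
budget: 226/251 (slack 25)
By complementary slackness, a constraint with positive slack has shadow price 0 → budget, production.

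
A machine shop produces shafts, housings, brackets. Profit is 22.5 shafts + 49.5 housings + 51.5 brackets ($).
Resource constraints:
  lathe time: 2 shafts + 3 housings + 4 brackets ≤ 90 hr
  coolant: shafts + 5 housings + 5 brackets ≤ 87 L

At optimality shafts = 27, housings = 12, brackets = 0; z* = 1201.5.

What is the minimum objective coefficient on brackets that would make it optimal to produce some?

Check each constraint at x*: lathe time 90/90 (tight); coolant 87/87 (tight).
Dual feasibility on the basic columns requires 2·y_lathe time + 1·y_coolant = 22.5, 3·y_lathe time + 5·y_coolant = 49.5.
→ y_lathe time = 9 and y_coolant = 4.5.
brackets enters the basis when its profit ≥ yᵀa₃ = 9·4 + 4.5·5 = 58.5.

58.5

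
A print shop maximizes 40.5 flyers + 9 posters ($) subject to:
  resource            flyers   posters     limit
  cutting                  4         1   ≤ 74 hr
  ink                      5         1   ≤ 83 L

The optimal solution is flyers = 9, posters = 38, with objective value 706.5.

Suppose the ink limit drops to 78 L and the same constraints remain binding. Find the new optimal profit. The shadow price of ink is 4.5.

684

Δb = -5, so new z* = 706.5 + (4.5)·(-5) = 706.5 − 22.5 = 684.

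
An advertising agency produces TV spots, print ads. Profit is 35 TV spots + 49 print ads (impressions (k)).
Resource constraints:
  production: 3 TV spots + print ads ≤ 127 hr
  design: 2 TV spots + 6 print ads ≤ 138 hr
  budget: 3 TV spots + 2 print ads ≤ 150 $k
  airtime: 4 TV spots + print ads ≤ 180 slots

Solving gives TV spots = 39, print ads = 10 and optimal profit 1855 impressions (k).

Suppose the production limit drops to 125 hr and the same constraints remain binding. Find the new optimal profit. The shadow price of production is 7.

1841

Δb = -2, so new z* = 1855 + (7)·(-2) = 1855 − 14 = 1841.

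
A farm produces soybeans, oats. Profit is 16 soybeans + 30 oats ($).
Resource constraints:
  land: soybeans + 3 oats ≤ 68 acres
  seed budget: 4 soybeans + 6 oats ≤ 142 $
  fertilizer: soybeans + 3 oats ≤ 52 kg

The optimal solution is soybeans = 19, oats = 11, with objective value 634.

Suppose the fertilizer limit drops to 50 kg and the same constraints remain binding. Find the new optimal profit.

626

Binding: seed budget and fertilizer. Non-binding: land (16 unused).
Slack constraints have shadow price 0 (complementary slackness).
The binding rows give the dual system: 4·y_seed budget + 1·y_fertilizer = 16 and 6·y_seed budget + 3·y_fertilizer = 30.
Solving: y_seed budget = 3, y_fertilizer = 4.
Δz = y_fertilizer·Δb = 4 × (-2) = -8, so new z* = 634 − 8 = 626.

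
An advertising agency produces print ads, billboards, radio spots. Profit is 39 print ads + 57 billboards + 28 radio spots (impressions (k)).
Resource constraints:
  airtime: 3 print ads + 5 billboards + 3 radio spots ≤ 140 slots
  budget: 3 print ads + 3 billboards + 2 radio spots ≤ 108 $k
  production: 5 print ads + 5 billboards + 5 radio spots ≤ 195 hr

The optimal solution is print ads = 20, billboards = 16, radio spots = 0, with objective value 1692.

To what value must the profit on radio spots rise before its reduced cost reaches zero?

Check each constraint at x*: airtime 140/140 (tight); budget 108/108 (tight); production 180/195 (slack 15).
Slack constraints have shadow price 0 (complementary slackness).
The binding rows give the dual system: 3·y_airtime + 3·y_budget = 39 and 5·y_airtime + 3·y_budget = 57.
Solving: y_airtime = 9, y_budget = 4.
radio spots enters the basis when its profit ≥ yᵀa₃ = 9·3 + 4·2 = 35.

35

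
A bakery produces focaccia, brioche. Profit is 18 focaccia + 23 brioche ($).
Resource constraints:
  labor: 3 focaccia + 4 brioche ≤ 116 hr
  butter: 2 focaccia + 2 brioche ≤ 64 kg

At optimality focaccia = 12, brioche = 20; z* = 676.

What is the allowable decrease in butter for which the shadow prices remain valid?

6

Binding constraints: labor, butter. The basis is B = [[3,4],[2,2]] with det -2.
Per unit decrease in butter, x* moves by d = (-2, 1.5).
The basis stays optimal until focaccia reaches 0; allowable decrease = 6 kg.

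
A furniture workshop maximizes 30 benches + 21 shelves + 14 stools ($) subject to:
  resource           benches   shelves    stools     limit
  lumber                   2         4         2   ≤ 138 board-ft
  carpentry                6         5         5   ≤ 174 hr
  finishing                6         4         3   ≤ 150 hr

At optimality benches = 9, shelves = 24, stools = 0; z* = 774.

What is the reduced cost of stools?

-3

Binding: carpentry and finishing. Non-binding: lumber (24 unused).
By complementary slackness, y = 0 for the non-binding constraint.
Dual feasibility on the basic columns requires 6·y_carpentry + 6·y_finishing = 30, 5·y_carpentry + 4·y_finishing = 21.
This yields shadow prices y_carpentry = 1, y_finishing = 4.
Reduced cost of stools: c₃ − yᵀa₃ = 14 − (1·5 + 4·3) = 14 − 17 = -3.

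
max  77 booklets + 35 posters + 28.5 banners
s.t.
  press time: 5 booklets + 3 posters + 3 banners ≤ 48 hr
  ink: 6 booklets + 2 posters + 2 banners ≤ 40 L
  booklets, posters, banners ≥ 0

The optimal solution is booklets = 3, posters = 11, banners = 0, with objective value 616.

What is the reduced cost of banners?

-6.5

Both press time and ink are binding at x*.
The binding rows give the dual system: 5·y_press time + 6·y_ink = 77 and 3·y_press time + 2·y_ink = 35.
Solving: y_press time = 7, y_ink = 7.
Reduced cost of banners: c₃ − yᵀa₃ = 28.5 − (7·3 + 7·2) = 28.5 − 35 = -6.5.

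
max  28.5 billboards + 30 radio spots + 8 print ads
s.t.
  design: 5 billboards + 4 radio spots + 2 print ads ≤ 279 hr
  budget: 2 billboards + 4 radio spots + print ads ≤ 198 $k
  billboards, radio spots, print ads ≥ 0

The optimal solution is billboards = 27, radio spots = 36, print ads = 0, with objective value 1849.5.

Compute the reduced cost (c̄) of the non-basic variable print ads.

-4

At the optimum: design uses 279 of 279 (binding); budget uses 198 of 198 (binding).
From A_Bᵀ y = c: 5·y_design + 2·y_budget = 28.5; 4·y_design + 4·y_budget = 30.
This yields shadow prices y_design = 4.5, y_budget = 3.
Reduced cost of print ads: c₃ − yᵀa₃ = 8 − (4.5·2 + 3·1) = 8 − 12 = -4.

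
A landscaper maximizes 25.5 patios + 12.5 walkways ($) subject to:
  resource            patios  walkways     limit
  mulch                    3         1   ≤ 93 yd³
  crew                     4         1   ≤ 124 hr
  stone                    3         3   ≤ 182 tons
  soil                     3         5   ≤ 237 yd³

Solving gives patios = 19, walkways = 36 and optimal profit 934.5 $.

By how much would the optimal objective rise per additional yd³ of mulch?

7.5

Binding: mulch and soil. Non-binding: crew (12 unused), stone (17 unused).
Since crew, stone are not tight, their duals are 0.
Dual feasibility on the basic columns requires 3·y_mulch + 3·y_soil = 25.5, 1·y_mulch + 5·y_soil = 12.5.
→ y_mulch = 7.5 and y_soil = 1.
Shadow price of mulch = 7.5.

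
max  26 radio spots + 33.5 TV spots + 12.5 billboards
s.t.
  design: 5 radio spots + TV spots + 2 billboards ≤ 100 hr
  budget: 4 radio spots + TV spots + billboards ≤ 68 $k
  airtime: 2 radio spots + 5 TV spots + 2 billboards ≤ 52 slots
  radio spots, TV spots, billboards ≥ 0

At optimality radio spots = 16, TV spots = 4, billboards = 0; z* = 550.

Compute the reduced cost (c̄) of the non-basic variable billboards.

-3

At the optimum: design uses 84 of 100 (slack = 16); budget uses 68 of 68 (binding); airtime uses 52 of 52 (binding).
Slack constraints have shadow price 0 (complementary slackness).
From A_Bᵀ y = c: 4·y_budget + 2·y_airtime = 26; 1·y_budget + 5·y_airtime = 33.5.
This yields shadow prices y_budget = 3.5, y_airtime = 6.
Reduced cost of billboards: c₃ − yᵀa₃ = 12.5 − (3.5·1 + 6·2) = 12.5 − 15.5 = -3.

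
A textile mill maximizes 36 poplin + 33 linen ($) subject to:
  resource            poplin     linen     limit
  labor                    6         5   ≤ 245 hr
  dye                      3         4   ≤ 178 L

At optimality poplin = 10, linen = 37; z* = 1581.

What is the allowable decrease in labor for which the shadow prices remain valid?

Binding constraints: labor, dye. The basis is B = [[6,5],[3,4]] with det 9.
Per unit decrease in labor, x* moves by d = (-0.4444, 0.3333).
The basis stays optimal until poplin reaches 0; allowable decrease = 22.5 hr.

22.5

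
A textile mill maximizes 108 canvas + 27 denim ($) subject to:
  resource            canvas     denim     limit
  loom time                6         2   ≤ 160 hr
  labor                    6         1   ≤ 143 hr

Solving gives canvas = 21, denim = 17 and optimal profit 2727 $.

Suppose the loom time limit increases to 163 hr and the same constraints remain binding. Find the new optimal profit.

2754

At the optimum: loom time uses 160 of 160 (binding); labor uses 143 of 143 (binding).
The binding rows give the dual system: 6·y_loom time + 6·y_labor = 108 and 2·y_loom time + 1·y_labor = 27.
→ y_loom time = 9 and y_labor = 9.
Δz = y_loom time·Δb = 9 × (3) = 27, so new z* = 2727 + 27 = 2754.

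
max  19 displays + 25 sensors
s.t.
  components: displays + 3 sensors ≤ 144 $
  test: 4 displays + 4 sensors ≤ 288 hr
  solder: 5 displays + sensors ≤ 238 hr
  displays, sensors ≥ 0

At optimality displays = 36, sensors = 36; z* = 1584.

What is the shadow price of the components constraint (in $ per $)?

Binding: components and test. Non-binding: solder (22 unused).
Since solder is not tight, its dual is 0.
From A_Bᵀ y = c: 1·y_components + 4·y_test = 19; 3·y_components + 4·y_test = 25.
Solving: y_components = 3, y_test = 4.
Shadow price of components = 3.

3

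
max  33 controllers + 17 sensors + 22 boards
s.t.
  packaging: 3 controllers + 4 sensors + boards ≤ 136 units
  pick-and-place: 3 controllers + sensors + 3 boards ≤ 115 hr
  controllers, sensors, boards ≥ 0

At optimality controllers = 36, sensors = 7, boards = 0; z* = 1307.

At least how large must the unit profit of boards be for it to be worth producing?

29

Check each constraint at x*: packaging 136/136 (tight); pick-and-place 115/115 (tight).
Dual feasibility on the basic columns requires 3·y_packaging + 3·y_pick-and-place = 33, 4·y_packaging + 1·y_pick-and-place = 17.
→ y_packaging = 2 and y_pick-and-place = 9.
boards enters the basis when its profit ≥ yᵀa₃ = 2·1 + 9·3 = 29.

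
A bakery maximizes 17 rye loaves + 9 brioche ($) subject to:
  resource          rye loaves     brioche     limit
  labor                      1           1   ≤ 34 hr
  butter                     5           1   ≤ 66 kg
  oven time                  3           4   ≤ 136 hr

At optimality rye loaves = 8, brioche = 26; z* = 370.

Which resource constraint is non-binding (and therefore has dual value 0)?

labor: 34/34 (binding)
butter: 66/66 (binding)
oven time: 128/136 (slack 8)
By complementary slackness, a constraint with positive slack has shadow price 0 → oven time.

oven time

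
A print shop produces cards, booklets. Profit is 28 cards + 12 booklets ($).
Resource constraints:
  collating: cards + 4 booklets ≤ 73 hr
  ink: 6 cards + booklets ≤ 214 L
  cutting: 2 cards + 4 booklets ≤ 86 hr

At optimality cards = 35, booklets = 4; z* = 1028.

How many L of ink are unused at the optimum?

0

ink used = 6·35 + 1·4 = 214; slack = 214 − 214 = 0.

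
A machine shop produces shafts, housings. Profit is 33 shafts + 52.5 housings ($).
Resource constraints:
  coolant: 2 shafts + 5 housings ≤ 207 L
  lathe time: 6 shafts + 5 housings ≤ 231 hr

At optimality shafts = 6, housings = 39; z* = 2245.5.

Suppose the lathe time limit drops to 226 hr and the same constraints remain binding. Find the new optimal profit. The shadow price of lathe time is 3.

2230.5

Δb = -5, so new z* = 2245.5 + (3)·(-5) = 2245.5 − 15 = 2230.5.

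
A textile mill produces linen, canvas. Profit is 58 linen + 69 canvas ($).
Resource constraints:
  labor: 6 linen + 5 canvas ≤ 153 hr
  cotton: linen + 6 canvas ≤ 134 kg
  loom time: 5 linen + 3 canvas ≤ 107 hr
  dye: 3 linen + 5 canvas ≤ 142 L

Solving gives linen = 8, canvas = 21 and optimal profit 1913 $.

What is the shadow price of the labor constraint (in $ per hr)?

Check each constraint at x*: labor 153/153 (tight); cotton 134/134 (tight); loom time 103/107 (slack 4); dye 129/142 (slack 13).
Slack constraints have shadow price 0 (complementary slackness).
The binding rows give the dual system: 6·y_labor + 1·y_cotton = 58 and 5·y_labor + 6·y_cotton = 69.
Solving: y_labor = 9, y_cotton = 4.
Shadow price of labor = 9.

9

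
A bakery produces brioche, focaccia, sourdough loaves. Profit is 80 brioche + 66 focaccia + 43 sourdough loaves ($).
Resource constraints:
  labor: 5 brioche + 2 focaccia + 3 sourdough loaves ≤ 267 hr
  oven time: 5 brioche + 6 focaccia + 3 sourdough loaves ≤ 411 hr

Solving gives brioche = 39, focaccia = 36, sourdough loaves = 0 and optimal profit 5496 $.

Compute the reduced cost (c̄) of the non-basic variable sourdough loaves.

Both labor and oven time are binding at x*.
The binding rows give the dual system: 5·y_labor + 5·y_oven time = 80 and 2·y_labor + 6·y_oven time = 66.
→ y_labor = 7.5 and y_oven time = 8.5.
Reduced cost of sourdough loaves: c₃ − yᵀa₃ = 43 − (7.5·3 + 8.5·3) = 43 − 48 = -5.

-5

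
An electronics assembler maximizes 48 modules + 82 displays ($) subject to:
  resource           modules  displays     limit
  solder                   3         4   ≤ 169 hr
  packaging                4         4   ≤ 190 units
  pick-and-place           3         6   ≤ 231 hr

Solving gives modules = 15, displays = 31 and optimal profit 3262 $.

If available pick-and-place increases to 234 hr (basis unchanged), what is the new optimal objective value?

3289

At the optimum: solder uses 169 of 169 (binding); packaging uses 184 of 190 (slack = 6); pick-and-place uses 231 of 231 (binding).
By complementary slackness, y = 0 for the non-binding constraint.
Dual feasibility on the basic columns requires 3·y_solder + 3·y_pick-and-place = 48, 4·y_solder + 6·y_pick-and-place = 82.
→ y_solder = 7 and y_pick-and-place = 9.
Δz = y_pick-and-place·Δb = 9 × (3) = 27, so new z* = 3262 + 27 = 3289.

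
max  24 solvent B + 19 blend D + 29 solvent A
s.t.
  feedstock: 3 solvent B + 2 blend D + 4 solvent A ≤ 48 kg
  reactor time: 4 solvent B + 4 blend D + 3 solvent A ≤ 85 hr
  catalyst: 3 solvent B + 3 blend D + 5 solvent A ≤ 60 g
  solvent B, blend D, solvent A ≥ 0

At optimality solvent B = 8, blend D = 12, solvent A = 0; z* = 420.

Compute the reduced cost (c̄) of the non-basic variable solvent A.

-6

Check each constraint at x*: feedstock 48/48 (tight); reactor time 80/85 (slack 5); catalyst 60/60 (tight).
Slack constraints have shadow price 0 (complementary slackness).
The binding rows give the dual system: 3·y_feedstock + 3·y_catalyst = 24 and 2·y_feedstock + 3·y_catalyst = 19.
Solving: y_feedstock = 5, y_catalyst = 3.
Reduced cost of solvent A: c₃ − yᵀa₃ = 29 − (5·4 + 3·5) = 29 − 35 = -6.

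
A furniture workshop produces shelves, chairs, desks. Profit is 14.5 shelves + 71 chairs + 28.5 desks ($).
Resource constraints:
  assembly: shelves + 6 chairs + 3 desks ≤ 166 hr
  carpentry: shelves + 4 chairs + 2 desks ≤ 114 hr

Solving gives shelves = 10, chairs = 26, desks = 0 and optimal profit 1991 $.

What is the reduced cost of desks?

-7

Both assembly and carpentry are binding at x*.
From A_Bᵀ y = c: 1·y_assembly + 1·y_carpentry = 14.5; 6·y_assembly + 4·y_carpentry = 71.
→ y_assembly = 6.5 and y_carpentry = 8.
Reduced cost of desks: c₃ − yᵀa₃ = 28.5 − (6.5·3 + 8·2) = 28.5 − 35.5 = -7.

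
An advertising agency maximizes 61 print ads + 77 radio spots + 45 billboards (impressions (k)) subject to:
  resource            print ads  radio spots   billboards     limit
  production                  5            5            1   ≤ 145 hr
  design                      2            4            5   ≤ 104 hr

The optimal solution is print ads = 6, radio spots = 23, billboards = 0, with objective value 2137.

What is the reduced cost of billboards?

Both production and design are binding at x*.
From A_Bᵀ y = c: 5·y_production + 2·y_design = 61; 5·y_production + 4·y_design = 77.
Solving: y_production = 9, y_design = 8.
Reduced cost of billboards: c₃ − yᵀa₃ = 45 − (9·1 + 8·5) = 45 − 49 = -4.

-4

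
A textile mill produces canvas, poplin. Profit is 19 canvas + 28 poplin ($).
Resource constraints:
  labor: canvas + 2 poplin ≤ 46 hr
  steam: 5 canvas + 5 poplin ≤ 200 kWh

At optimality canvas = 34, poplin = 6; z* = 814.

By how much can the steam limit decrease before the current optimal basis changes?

Binding constraints: labor, steam. The basis is B = [[1,2],[5,5]] with det -5.
Per unit decrease in steam, x* moves by d = (-0.4, 0.2).
The basis stays optimal until canvas reaches 0; allowable decrease = 85 kWh.

85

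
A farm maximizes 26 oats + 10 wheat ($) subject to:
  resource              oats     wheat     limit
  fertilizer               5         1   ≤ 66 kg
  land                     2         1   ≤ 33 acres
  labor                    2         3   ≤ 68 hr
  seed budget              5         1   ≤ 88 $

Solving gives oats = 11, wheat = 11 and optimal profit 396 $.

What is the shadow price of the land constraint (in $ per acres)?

8

Binding: fertilizer and land. Non-binding: labor (13 unused), seed budget (22 unused).
Slack constraints have shadow price 0 (complementary slackness).
From A_Bᵀ y = c: 5·y_fertilizer + 2·y_land = 26; 1·y_fertilizer + 1·y_land = 10.
Solving: y_fertilizer = 2, y_land = 8.
Shadow price of land = 8.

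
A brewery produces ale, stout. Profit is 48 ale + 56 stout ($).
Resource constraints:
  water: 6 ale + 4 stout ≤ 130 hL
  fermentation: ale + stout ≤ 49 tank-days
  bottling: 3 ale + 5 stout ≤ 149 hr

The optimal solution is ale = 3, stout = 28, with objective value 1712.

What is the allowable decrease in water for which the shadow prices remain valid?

Binding constraints: water, bottling. The basis is B = [[6,4],[3,5]] with det 18.
Per unit decrease in water, x* moves by d = (-0.2778, 0.1667).
The basis stays optimal until ale reaches 0; allowable decrease = 10.8 hL.

10.8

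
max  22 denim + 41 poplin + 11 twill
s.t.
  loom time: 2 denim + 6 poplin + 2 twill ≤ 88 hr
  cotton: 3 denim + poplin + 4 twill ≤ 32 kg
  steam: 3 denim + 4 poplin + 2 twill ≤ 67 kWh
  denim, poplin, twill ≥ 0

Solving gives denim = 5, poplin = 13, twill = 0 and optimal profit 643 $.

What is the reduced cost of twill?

At the optimum: loom time uses 88 of 88 (binding); cotton uses 28 of 32 (slack = 4); steam uses 67 of 67 (binding).
By complementary slackness, y = 0 for the non-binding constraint.
The binding rows give the dual system: 2·y_loom time + 3·y_steam = 22 and 6·y_loom time + 4·y_steam = 41.
→ y_loom time = 3.5 and y_steam = 5.
Reduced cost of twill: c₃ − yᵀa₃ = 11 − (3.5·2 + 5·2) = 11 − 17 = -6.

-6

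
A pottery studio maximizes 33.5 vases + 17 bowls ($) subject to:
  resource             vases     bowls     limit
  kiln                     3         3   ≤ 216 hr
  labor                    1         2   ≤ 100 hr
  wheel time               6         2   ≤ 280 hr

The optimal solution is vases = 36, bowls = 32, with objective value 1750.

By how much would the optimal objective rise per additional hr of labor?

3.5

Check each constraint at x*: kiln 204/216 (slack 12); labor 100/100 (tight); wheel time 280/280 (tight).
By complementary slackness, y = 0 for the non-binding constraint.
Dual feasibility on the basic columns requires 1·y_labor + 6·y_wheel time = 33.5, 2·y_labor + 2·y_wheel time = 17.
→ y_labor = 3.5 and y_wheel time = 5.
Shadow price of labor = 3.5.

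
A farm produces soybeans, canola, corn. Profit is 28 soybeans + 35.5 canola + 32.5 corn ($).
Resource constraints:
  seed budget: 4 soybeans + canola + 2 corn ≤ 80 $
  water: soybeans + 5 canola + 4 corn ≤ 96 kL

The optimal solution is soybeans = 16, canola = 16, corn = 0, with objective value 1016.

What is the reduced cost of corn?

Check each constraint at x*: seed budget 80/80 (tight); water 96/96 (tight).
Dual feasibility on the basic columns requires 4·y_seed budget + 1·y_water = 28, 1·y_seed budget + 5·y_water = 35.5.
→ y_seed budget = 5.5 and y_water = 6.
Reduced cost of corn: c₃ − yᵀa₃ = 32.5 − (5.5·2 + 6·4) = 32.5 − 35 = -2.5.

-2.5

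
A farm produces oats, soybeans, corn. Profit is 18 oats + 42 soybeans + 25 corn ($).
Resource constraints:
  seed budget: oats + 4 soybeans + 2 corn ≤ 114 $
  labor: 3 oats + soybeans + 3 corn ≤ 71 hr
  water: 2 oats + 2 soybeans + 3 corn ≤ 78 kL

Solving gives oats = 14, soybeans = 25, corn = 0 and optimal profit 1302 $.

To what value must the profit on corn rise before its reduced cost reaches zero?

31

Check each constraint at x*: seed budget 114/114 (tight); labor 67/71 (slack 4); water 78/78 (tight).
Since labor is not tight, its dual is 0.
Dual feasibility on the basic columns requires 1·y_seed budget + 2·y_water = 18, 4·y_seed budget + 2·y_water = 42.
→ y_seed budget = 8 and y_water = 5.
corn enters the basis when its profit ≥ yᵀa₃ = 8·2 + 5·3 = 31.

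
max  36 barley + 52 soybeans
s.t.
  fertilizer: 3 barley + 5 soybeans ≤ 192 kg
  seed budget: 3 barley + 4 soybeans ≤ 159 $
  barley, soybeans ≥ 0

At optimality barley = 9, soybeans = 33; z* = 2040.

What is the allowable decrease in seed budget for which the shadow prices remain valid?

Binding constraints: fertilizer, seed budget. The basis is B = [[3,5],[3,4]] with det -3.
Per unit decrease in seed budget, x* moves by d = (-1.6667, 1).
The basis stays optimal until barley reaches 0; allowable decrease = 5.4 $.

5.4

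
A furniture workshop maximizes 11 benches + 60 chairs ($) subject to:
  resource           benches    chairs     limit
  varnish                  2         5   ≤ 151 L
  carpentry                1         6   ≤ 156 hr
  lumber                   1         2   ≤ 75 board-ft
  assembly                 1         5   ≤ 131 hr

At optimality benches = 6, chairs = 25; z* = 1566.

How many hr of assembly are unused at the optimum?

assembly used = 1·6 + 5·25 = 131; slack = 131 − 131 = 0.

0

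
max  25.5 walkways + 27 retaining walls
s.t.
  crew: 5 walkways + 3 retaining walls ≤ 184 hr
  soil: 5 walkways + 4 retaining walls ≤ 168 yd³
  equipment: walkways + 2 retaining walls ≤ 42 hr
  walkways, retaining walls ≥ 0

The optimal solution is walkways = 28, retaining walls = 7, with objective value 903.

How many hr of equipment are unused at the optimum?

0

equipment used = 1·28 + 2·7 = 42; slack = 42 − 42 = 0.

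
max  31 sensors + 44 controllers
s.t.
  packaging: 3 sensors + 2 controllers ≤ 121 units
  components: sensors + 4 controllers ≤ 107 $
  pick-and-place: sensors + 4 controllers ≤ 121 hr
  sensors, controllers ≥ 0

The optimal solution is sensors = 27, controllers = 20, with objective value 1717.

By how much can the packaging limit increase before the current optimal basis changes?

Binding constraints: packaging, components. The basis is B = [[3,2],[1,4]] with det 10.
Per unit increase in packaging, x* moves by d = (0.4, -0.1).
The basis stays optimal until controllers reaches 0; allowable increase = 200 units.

200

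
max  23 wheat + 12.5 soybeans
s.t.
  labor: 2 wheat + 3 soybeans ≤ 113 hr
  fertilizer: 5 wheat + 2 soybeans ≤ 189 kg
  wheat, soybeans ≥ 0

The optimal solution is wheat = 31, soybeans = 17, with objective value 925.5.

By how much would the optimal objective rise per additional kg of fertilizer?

4

Both labor and fertilizer are binding at x*.
From A_Bᵀ y = c: 2·y_labor + 5·y_fertilizer = 23; 3·y_labor + 2·y_fertilizer = 12.5.
This yields shadow prices y_labor = 1.5, y_fertilizer = 4.
Shadow price of fertilizer = 4.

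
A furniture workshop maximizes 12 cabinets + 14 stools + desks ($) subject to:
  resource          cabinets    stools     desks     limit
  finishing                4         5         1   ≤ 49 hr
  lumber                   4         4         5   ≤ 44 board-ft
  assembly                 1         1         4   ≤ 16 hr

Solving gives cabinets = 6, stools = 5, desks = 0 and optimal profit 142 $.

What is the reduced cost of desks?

At the optimum: finishing uses 49 of 49 (binding); lumber uses 44 of 44 (binding); assembly uses 11 of 16 (slack = 5).
By complementary slackness, y = 0 for the non-binding constraint.
From A_Bᵀ y = c: 4·y_finishing + 4·y_lumber = 12; 5·y_finishing + 4·y_lumber = 14.
This yields shadow prices y_finishing = 2, y_lumber = 1.
Reduced cost of desks: c₃ − yᵀa₃ = 1 − (2·1 + 1·5) = 1 − 7 = -6.

-6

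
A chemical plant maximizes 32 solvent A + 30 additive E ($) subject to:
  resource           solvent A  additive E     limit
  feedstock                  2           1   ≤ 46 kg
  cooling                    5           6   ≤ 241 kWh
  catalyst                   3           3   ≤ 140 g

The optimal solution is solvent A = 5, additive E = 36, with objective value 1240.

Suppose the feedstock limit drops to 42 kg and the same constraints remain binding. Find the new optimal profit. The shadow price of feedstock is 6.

Δb = -4, so new z* = 1240 + (6)·(-4) = 1240 − 24 = 1216.

1216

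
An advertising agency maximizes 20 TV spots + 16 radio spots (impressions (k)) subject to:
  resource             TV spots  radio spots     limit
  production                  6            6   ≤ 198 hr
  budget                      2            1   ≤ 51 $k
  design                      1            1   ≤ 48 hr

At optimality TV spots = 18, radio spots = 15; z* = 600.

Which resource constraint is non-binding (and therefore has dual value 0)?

production: 198/198 (binding)
budget: 51/51 (binding)
design: 33/48 (slack 15)
By complementary slackness, a constraint with positive slack has shadow price 0 → design.

design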